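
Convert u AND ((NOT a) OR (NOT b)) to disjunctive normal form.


Step 1: Distribute ∧ over ∨: u ∧ ((¬a) ∨ (¬b)) = (u ∧ (¬a)) ∨ (u ∧ (¬b)).

(u AND (NOT a)) OR (u AND (NOT b))


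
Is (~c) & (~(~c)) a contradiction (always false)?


Truth table over {c}:
c | φ
-----
False | False
True | False
Every row is false.

Yes, it is a contradiction.


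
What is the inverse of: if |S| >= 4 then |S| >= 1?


The inverse of (P → Q) is (¬P → ¬Q). It is equivalent to the converse, not to the original.
Here P = '|S| >= 4' and Q = '|S| >= 1'.

If not (|S| >= 4), then not (|S| >= 1).


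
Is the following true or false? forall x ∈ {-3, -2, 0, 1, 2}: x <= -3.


Evaluate the predicate on each element: -3:True, -2:False, 0:False, 1:False, 2:False.
Counterexample x = -2 fails the predicate.

False


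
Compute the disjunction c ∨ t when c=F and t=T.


Disjunction is false only when both operands are false.
Substitute: c=F, t=T.
F ∨ T evaluates to T.

T


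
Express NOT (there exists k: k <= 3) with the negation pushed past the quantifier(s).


¬(for all x: φ) = there exists x: ¬φ, and ¬(there exists x: φ) = for all x: ¬φ.
Apply to the existential statement.

for all k: NOT(k <= 3)


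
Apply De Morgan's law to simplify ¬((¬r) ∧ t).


De Morgan: the negation of a conjunction is the disjunction of the negations.
Distribute ¬ across ∧, flipping it to ∨, and negate each literal.

r ∨ (¬t)


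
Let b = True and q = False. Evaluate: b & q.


Conjunction is true only when both operands are true.
Substitute: b=True, q=False.
True & False evaluates to False.

False


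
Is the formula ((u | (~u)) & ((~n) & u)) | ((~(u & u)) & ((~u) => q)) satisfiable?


Search for a satisfying assignment over {n, q, u}.
Try n=False, q=True, u=False: the formula evaluates to True.
A satisfying assignment exists.

Satisfiable.


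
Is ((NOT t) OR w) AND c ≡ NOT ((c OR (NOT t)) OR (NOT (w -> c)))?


Compare truth tables:
c | t | w | φ | ψ
-----------------
F | F | F | F | F
T | F | F | T | F
F | T | F | F | T
T | T | F | F | F
F | F | T | F | F
T | F | T | T | F
F | T | T | F | F
T | T | T | T | F
They differ at row 2 (c=T, t=F, w=F): φ=T but ψ=F.

No, they are not logically equivalent.


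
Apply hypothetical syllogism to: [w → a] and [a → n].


Hypothetical syllogism: from (P → Q) and (Q → R), infer (P → R).
Chain the two implications through the shared middle term 'a'.

w → n


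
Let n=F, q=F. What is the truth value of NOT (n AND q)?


Substitute n=F, q=F:
n AND q = F AND F = F
NOT (n AND q) = T

T


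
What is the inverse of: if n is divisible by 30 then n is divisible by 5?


The inverse of (P → Q) is (¬P → ¬Q). It is equivalent to the converse, not to the original.
Here P = 'n is divisible by 30' and Q = 'n is divisible by 5'.

If not (n is divisible by 30), then not (n is divisible by 5).


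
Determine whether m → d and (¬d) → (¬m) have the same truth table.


Compare truth tables:
d | m | φ | ψ
-------------
F | F | T | T
T | F | T | T
F | T | F | F
T | T | T | T
The columns φ and ψ agree on every row.

Yes, they are logically equivalent.


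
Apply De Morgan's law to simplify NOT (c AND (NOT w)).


De Morgan: the negation of a conjunction is the disjunction of the negations.
Distribute NOT across AND, flipping it to OR, and negate each literal.

(NOT c) OR w


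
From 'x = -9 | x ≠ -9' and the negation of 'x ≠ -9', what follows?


Disjunctive syllogism: from (P ∨ Q) and ¬P, infer Q.
One disjunct, 'x ≠ -9', is ruled out; the other must hold.

x = -9


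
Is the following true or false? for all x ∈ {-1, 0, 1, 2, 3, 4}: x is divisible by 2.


Evaluate the predicate on each element: -1:F, 0:T, 1:F, 2:T, 3:F, 4:T.
Counterexample x = -1 fails the predicate.

F


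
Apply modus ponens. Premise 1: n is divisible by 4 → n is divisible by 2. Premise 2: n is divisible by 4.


Modus ponens: from (P → Q) and P, infer Q.
P = 'n is divisible by 4' is asserted, and P → Q holds, so Q follows.

n is divisible by 2.


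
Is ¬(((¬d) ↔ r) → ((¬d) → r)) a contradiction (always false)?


Truth table over {d, r}:
d | r | φ
---------
F | F | F
T | F | F
F | T | F
T | T | F
Every row is false.

Yes, it is a contradiction.


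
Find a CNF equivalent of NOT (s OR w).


Step 1: Apply De Morgan: ¬(s ∨ w) = ¬s ∧ ¬w.

(NOT s) AND (NOT w)


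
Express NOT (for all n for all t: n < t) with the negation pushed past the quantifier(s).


Negation flips each quantifier (∀↔∃) and negates the inner predicate.
¬(for all n for all t: φ) = there exists n there exists t: ¬φ.

there exists n there exists t: NOT(n < t)


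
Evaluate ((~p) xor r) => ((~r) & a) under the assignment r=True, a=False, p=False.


Substitute r=True, a=False, p=False:
~p = True
(~p) xor r = True xor True = False
~r = False
(~r) & a = False & False = False
((~p) xor r) => ((~r) & a) = False => False = True

True


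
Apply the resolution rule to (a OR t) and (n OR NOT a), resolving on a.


The clauses contain complementary literals a and NOTa.
Resolution eliminates this pair and disjoins the remaining literals (merging duplicates).

(t OR n)


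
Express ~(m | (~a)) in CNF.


Step 1: Apply De Morgan: ¬(m ∨ (¬a)) = ¬m ∧ ¬(¬a).
Step 2: Eliminate any double negations (¬¬X = X).

(~m) & a


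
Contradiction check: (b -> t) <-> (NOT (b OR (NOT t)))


Truth table over {b, t}:
b | t | φ
---------
F | F | F
T | F | T
F | T | T
T | T | F
Satisfying assignment at row 2: b=T, t=F gives T.

No, it is not a contradiction.


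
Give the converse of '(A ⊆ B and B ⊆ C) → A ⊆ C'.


The converse of (P → Q) is (Q → P). It is not in general equivalent to the original.
Here P = '(A ⊆ B and B ⊆ C)' and Q = 'A ⊆ C'.

If A ⊆ C, then (A ⊆ B and B ⊆ C).


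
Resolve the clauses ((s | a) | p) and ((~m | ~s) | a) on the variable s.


The clauses contain complementary literals s and ~s.
Resolution eliminates this pair and disjoins the remaining literals (merging duplicates).

((p | a) | ~m)


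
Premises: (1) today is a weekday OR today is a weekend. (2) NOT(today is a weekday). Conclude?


Disjunctive syllogism: from (P ∨ Q) and ¬P, infer Q.
One disjunct, 'today is a weekday', is ruled out; the other must hold.

today is a weekend


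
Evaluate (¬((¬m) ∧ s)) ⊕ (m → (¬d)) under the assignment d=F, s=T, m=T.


Substitute d=F, s=T, m=T:
¬m = F
(¬m) ∧ s = F ∧ T = F
¬((¬m) ∧ s) = T
¬d = T
m → (¬d) = T → T = T
(¬((¬m) ∧ s)) ⊕ (m → (¬d)) = T ⊕ T = F

F


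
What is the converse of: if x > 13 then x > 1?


The converse of (P → Q) is (Q → P). It is not in general equivalent to the original.
Here P = 'x > 13' and Q = 'x > 1'.

If x > 1, then x > 13.


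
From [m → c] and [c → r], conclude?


Hypothetical syllogism: from (P → Q) and (Q → R), infer (P → R).
Chain the two implications through the shared middle term 'c'.

m → r


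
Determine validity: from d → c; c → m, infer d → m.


This matches the form of hypothetical syllogism: the conclusion follows in every model of the premises.

Valid.


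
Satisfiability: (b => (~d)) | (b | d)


Search for a satisfying assignment over {b, d}.
Try b=False, d=False: the formula evaluates to True.
A satisfying assignment exists.

Satisfiable.


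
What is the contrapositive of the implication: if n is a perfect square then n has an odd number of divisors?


The contrapositive of (P → Q) is (¬Q → ¬P); it is logically equivalent to the original.
Here P = 'n is a perfect square' and Q = 'n has an odd number of divisors'.

If not (n has an odd number of divisors), then not (n is a perfect square).


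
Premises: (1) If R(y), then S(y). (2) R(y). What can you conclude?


Modus ponens: from (P → Q) and P, infer Q.
P = 'R(y)' is asserted, and P → Q holds, so Q follows.

S(y).


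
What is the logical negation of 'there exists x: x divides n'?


¬(for all x: φ) = there exists x: ¬φ, and ¬(there exists x: φ) = for all x: ¬φ.
Apply to the existential statement.

for all x: NOT(x divides n)


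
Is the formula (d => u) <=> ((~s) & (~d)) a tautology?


Build the truth table over {d, s, u}:
d | s | u | φ
-------------
False | False | False | True
True | False | False | True
False | True | False | False
True | True | False | True
False | False | True | True
True | False | True | False
False | True | True | False
True | True | True | False
Counterexample at row 3: with d=False, s=True, u=False, the formula is False.

No, it is not a tautology.


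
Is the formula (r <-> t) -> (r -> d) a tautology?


Build the truth table over {d, r, t}:
d | r | t | φ
-------------
F | F | F | T
T | F | F | T
F | T | F | T
T | T | F | T
F | F | T | T
T | F | T | T
F | T | T | F
T | T | T | T
Counterexample at row 7: with d=F, r=T, t=T, the formula is F.

No, it is not a tautology.


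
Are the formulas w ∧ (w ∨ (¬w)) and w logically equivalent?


Compare truth tables:
w | φ | ψ
---------
F | F | F
T | T | T
The columns φ and ψ agree on every row.

Yes, they are logically equivalent.


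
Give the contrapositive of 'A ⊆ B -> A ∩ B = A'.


The contrapositive of (P → Q) is (¬Q → ¬P); it is logically equivalent to the original.
Here P = 'A ⊆ B' and Q = 'A ∩ B = A'.

If not (A ∩ B = A), then not (A ⊆ B).


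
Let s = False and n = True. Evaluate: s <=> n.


Biconditional is true when both operands have the same truth value.
Substitute: s=False, n=True.
False <=> True evaluates to False.

False


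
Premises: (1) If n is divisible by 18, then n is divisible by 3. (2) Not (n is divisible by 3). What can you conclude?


Modus tollens: from (P → Q) and ¬Q, infer ¬P.
Q = 'n is divisible by 3' is denied; since P → Q, P must also fail.

Not (n is divisible by 18).


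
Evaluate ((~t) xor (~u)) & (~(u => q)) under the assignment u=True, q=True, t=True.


Substitute u=True, q=True, t=True:
~t = False
~u = False
(~t) xor (~u) = False xor False = False
u => q = True => True = True
~(u => q) = False
((~t) xor (~u)) & (~(u => q)) = False & False = False

False


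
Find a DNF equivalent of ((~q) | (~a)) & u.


Step 1: Distribute ∧ over ∨: ((¬q) ∨ (¬a)) ∧ u = ((¬q) ∧ u) ∨ ((¬a) ∧ u).

((~q) & u) | ((~a) & u)


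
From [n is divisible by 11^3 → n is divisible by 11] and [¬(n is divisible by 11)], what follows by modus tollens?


Modus tollens: from (P → Q) and ¬Q, infer ¬P.
Q = 'n is divisible by 11' is denied; since P → Q, P must also fail.

Not (n is divisible by 11^3).


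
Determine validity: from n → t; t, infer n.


This is affirming the consequent (fallacy). There exist truth assignments where the premises are all true but the conclusion is false.

Invalid.


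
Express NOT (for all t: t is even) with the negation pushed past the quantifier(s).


¬(for all x: φ) = there exists x: ¬φ, and ¬(there exists x: φ) = for all x: ¬φ.
Apply to the universal statement.

there exists t: NOT(t is even)


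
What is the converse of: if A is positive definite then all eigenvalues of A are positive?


The converse of (P → Q) is (Q → P). It is not in general equivalent to the original.
Here P = 'A is positive definite' and Q = 'all eigenvalues of A are positive'.

If all eigenvalues of A are positive, then A is positive definite.


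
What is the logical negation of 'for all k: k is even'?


¬(for all x: φ) = there exists x: ¬φ, and ¬(there exists x: φ) = for all x: ¬φ.
Apply to the universal statement.

there exists k: NOT(k is even)


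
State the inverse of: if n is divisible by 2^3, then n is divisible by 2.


The inverse of (P → Q) is (¬P → ¬Q). It is equivalent to the converse, not to the original.
Here P = 'n is divisible by 2^3' and Q = 'n is divisible by 2'.

If not (n is divisible by 2^3), then not (n is divisible by 2).


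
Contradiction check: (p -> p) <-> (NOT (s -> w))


Truth table over {p, s, w}:
p | s | w | φ
-------------
F | F | F | F
T | F | F | F
F | T | F | T
T | T | F | T
F | F | T | F
T | F | T | F
F | T | T | F
T | T | T | F
Satisfying assignment at row 3: p=F, s=T, w=F gives T.

No, it is not a contradiction.


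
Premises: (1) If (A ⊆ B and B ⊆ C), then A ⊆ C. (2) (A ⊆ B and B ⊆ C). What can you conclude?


Modus ponens: from (P → Q) and P, infer Q.
P = '(A ⊆ B and B ⊆ C)' is asserted, and P → Q holds, so Q follows.

A ⊆ C.


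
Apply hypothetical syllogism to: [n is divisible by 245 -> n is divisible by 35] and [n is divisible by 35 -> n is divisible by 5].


Hypothetical syllogism: from (P → Q) and (Q → R), infer (P → R).
Chain the two implications through the shared middle term 'n is divisible by 35'.

n is divisible by 245 -> n is divisible by 5


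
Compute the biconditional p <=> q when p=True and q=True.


Biconditional is true when both operands have the same truth value.
Substitute: p=True, q=True.
True <=> True evaluates to True.

True


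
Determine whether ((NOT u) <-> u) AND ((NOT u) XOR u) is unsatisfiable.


Truth table over {u}:
u | φ
-----
F | F
T | F
Every row is false.

Yes, it is a contradiction.


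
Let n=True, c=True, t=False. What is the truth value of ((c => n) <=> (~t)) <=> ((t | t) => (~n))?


Substitute n=True, c=True, t=False:
c => n = True => True = True
~t = True
(c => n) <=> (~t) = True <=> True = True
t | t = False | False = False
~n = False
(t | t) => (~n) = False => False = True
((c => n) <=> (~t)) <=> ((t | t) => (~n)) = True <=> True = True

True


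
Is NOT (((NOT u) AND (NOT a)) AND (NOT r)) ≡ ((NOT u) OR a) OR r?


Compare truth tables:
a | r | u | φ | ψ
-----------------
F | F | F | F | T
T | F | F | T | T
F | T | F | T | T
T | T | F | T | T
F | F | T | T | F
T | F | T | T | T
F | T | T | T | T
T | T | T | T | T
They differ at row 1 (a=F, r=F, u=F): φ=F but ψ=T.

No, they are not logically equivalent.


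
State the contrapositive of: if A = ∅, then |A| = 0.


The contrapositive of (P → Q) is (¬Q → ¬P); it is logically equivalent to the original.
Here P = 'A = ∅' and Q = '|A| = 0'.

If not (|A| = 0), then not (A = ∅).


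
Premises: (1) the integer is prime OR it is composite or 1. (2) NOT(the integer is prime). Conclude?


Disjunctive syllogism: from (P ∨ Q) and ¬P, infer Q.
One disjunct, 'the integer is prime', is ruled out; the other must hold.

it is composite or 1


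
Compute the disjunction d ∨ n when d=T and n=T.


Disjunction is false only when both operands are false.
Substitute: d=T, n=T.
T ∨ T evaluates to T.

T


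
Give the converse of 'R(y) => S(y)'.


The converse of (P → Q) is (Q → P). It is not in general equivalent to the original.
Here P = 'R(y)' and Q = 'S(y)'.

If S(y), then R(y).


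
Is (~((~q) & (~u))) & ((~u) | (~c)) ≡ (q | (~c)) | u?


Compare truth tables:
c | q | u | φ | ψ
-----------------
False | False | False | False | True
True | False | False | False | False
False | True | False | True | True
True | True | False | True | True
False | False | True | True | True
True | False | True | False | True
False | True | True | True | True
True | True | True | False | True
They differ at row 1 (c=False, q=False, u=False): φ=False but ψ=True.

No, they are not logically equivalent.


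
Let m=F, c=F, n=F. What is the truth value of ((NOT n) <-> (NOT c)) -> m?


Substitute m=F, c=F, n=F:
NOT n = T
NOT c = T
(NOT n) <-> (NOT c) = T <-> T = T
((NOT n) <-> (NOT c)) -> m = T -> F = F

F


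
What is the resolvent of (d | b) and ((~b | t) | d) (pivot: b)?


The clauses contain complementary literals b and ~b.
Resolution eliminates this pair and disjoins the remaining literals (merging duplicates).

(d | t)


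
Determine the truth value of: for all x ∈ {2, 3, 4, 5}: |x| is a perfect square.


Evaluate the predicate on each element: 2:F, 3:F, 4:T, 5:F.
Counterexample x = 2 fails the predicate.

F


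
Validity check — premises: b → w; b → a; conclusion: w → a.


This is (no valid rule). There exist truth assignments where the premises are all true but the conclusion is false.

Invalid.


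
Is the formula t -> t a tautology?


Build the truth table over {t}:
t | φ
-----
F | T
T | T
Every row evaluates to true.

Yes, it is a tautology.


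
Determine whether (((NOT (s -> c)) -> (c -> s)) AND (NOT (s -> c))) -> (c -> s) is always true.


Build the truth table over {c, s}:
c | s | φ
---------
F | F | T
T | F | T
F | T | T
T | T | T
Every row evaluates to true.

Yes, it is a tautology.


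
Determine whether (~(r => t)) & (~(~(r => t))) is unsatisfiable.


Truth table over {r, t}:
r | t | φ
---------
False | False | False
True | False | False
False | True | False
True | True | False
Every row is false.

Yes, it is a contradiction.


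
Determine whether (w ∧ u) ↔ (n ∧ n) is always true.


Build the truth table over {n, u, w}:
n | u | w | φ
-------------
F | F | F | T
T | F | F | F
F | T | F | T
T | T | F | F
F | F | T | T
T | F | T | F
F | T | T | F
T | T | T | T
Counterexample at row 2: with n=T, u=F, w=F, the formula is F.

No, it is not a tautology.


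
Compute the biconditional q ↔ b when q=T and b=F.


Biconditional is true when both operands have the same truth value.
Substitute: q=T, b=F.
T ↔ F evaluates to F.

F


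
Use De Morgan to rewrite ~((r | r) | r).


De Morgan: the negation of a disjunction is the conjunction of the negations.
Distribute ~ across |, flipping it to &, and negate each literal.

((~r) & (~r)) & (~r)


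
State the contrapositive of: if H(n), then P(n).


The contrapositive of (P → Q) is (¬Q → ¬P); it is logically equivalent to the original.
Here P = 'H(n)' and Q = 'P(n)'.

If not (P(n)), then not (H(n)).


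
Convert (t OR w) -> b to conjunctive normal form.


Step 1: Rewrite as ¬(t ∨ w) ∨ b = (¬t ∧ ¬w) ∨ b.
Step 2: Distribute ∨ over ∧.

((NOT t) OR b) AND ((NOT w) OR b)


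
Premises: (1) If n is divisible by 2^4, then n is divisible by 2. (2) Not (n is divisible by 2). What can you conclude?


Modus tollens: from (P → Q) and ¬Q, infer ¬P.
Q = 'n is divisible by 2' is denied; since P → Q, P must also fail.

Not (n is divisible by 2^4).


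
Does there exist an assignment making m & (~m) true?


Check all 2 assignments over {m}:
m | φ
-----
False | False
True | False
No assignment makes the formula true.

Unsatisfiable.


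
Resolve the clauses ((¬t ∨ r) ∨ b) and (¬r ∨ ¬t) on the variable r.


The clauses contain complementary literals r and ¬r.
Resolution eliminates this pair and disjoins the remaining literals (merging duplicates).

(¬t ∨ b)


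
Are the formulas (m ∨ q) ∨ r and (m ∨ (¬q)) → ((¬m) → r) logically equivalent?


Compare truth tables:
m | q | r | φ | ψ
-----------------
F | F | F | F | F
T | F | F | T | T
F | T | F | T | T
T | T | F | T | T
F | F | T | T | T
T | F | T | T | T
F | T | T | T | T
T | T | T | T | T
The columns φ and ψ agree on every row.

Yes, they are logically equivalent.


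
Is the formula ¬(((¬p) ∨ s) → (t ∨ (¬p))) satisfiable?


Search for a satisfying assignment over {p, s, t}.
Try p=T, s=T, t=F: the formula evaluates to T.
A satisfying assignment exists.

Satisfiable.


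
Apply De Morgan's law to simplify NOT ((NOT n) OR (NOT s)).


De Morgan: the negation of a disjunction is the conjunction of the negations.
Distribute NOT across OR, flipping it to AND, and negate each literal.

n AND s


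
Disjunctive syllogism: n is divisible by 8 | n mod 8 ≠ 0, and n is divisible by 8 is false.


Disjunctive syllogism: from (P ∨ Q) and ¬P, infer Q.
One disjunct, 'n is divisible by 8', is ruled out; the other must hold.

n mod 8 ≠ 0


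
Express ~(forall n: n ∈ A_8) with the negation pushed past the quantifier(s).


¬(forall x: φ) = exists x: ¬φ, and ¬(exists x: φ) = forall x: ¬φ.
Apply to the universal statement.

exists n: ~(n ∈ A_8)


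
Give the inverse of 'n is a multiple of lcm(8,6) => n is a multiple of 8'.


The inverse of (P → Q) is (¬P → ¬Q). It is equivalent to the converse, not to the original.
Here P = 'n is a multiple of lcm(8,6)' and Q = 'n is a multiple of 8'.

If not (n is a multiple of lcm(8,6)), then not (n is a multiple of 8).


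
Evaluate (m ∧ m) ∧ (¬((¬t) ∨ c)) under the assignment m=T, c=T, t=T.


Substitute m=T, c=T, t=T:
m ∧ m = T ∧ T = T
¬t = F
(¬t) ∨ c = F ∨ T = T
¬((¬t) ∨ c) = F
(m ∧ m) ∧ (¬((¬t) ∨ c)) = T ∧ F = F

F


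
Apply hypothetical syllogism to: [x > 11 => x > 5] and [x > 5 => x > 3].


Hypothetical syllogism: from (P → Q) and (Q → R), infer (P → R).
Chain the two implications through the shared middle term 'x > 5'.

x > 11 => x > 3


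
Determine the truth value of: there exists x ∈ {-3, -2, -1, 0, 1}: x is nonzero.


Evaluate the predicate on each element: -3:T, -2:T, -1:T, 0:F, 1:T.
Witness x = -3 satisfies the predicate.

T


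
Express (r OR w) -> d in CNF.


Step 1: Rewrite as ¬(r ∨ w) ∨ d = (¬r ∧ ¬w) ∨ d.
Step 2: Distribute ∨ over ∧.

((NOT r) OR d) AND ((NOT w) OR d)


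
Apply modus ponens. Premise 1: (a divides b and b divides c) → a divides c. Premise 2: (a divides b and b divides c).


Modus ponens: from (P → Q) and P, infer Q.
P = '(a divides b and b divides c)' is asserted, and P → Q holds, so Q follows.

a divides c.


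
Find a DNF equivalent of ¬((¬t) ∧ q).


Step 1: Apply De Morgan: ¬((¬t) ∧ q) = ¬(¬t) ∨ ¬q.
Step 2: Eliminate any double negations (¬¬X = X).

t ∨ (¬q)


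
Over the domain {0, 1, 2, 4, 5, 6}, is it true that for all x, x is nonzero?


Evaluate the predicate on each element: 0:F, 1:T, 2:T, 4:T, 5:T, 6:T.
Counterexample x = 0 fails the predicate.

F


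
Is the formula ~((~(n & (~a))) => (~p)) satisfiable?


Search for a satisfying assignment over {a, n, p}.
Try a=False, n=False, p=True: the formula evaluates to True.
A satisfying assignment exists.

Satisfiable.


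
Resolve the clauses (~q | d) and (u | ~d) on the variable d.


The clauses contain complementary literals d and ~d.
Resolution eliminates this pair and disjoins the remaining literals (merging duplicates).

(~q | u)


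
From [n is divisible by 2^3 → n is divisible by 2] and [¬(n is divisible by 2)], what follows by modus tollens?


Modus tollens: from (P → Q) and ¬Q, infer ¬P.
Q = 'n is divisible by 2' is denied; since P → Q, P must also fail.

Not (n is divisible by 2^3).


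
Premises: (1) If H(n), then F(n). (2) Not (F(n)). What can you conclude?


Modus tollens: from (P → Q) and ¬Q, infer ¬P.
Q = 'F(n)' is denied; since P → Q, P must also fail.

Not (H(n)).


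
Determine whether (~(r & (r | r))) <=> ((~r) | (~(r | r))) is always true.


Build the truth table over {r}:
r | φ
-----
False | True
True | True
Every row evaluates to true.

Yes, it is a tautology.


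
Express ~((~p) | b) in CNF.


Step 1: Apply De Morgan: ¬((¬p) ∨ b) = ¬(¬p) ∧ ¬b.
Step 2: Eliminate any double negations (¬¬X = X).

p & (~b)


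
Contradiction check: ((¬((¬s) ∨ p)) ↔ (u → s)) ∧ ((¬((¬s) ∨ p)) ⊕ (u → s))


Truth table over {p, s, u}:
p | s | u | φ
-------------
F | F | F | F
T | F | F | F
F | T | F | F
T | T | F | F
F | F | T | F
T | F | T | F
F | T | T | F
T | T | T | F
Every row is false.

Yes, it is a contradiction.


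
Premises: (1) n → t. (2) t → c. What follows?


Hypothetical syllogism: from (P → Q) and (Q → R), infer (P → R).
Chain the two implications through the shared middle term 't'.

n → c


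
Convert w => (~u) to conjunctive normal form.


Step 1: Rewrite w → (¬u) as ¬w ∨ (¬u).

(~w) | (~u)


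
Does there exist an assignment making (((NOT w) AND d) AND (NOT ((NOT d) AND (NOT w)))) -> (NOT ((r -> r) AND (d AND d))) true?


Search for a satisfying assignment over {d, r, w}.
Try d=F, r=F, w=F: the formula evaluates to T.
A satisfying assignment exists.

Satisfiable.


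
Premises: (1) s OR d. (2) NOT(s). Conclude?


Disjunctive syllogism: from (P ∨ Q) and ¬P, infer Q.
One disjunct, 's', is ruled out; the other must hold.

d


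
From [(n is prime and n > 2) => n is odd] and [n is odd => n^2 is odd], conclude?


Hypothetical syllogism: from (P → Q) and (Q → R), infer (P → R).
Chain the two implications through the shared middle term 'n is odd'.

(n is prime and n > 2) => n^2 is odd


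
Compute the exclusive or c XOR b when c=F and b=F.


Exclusive or is true when exactly one operand is true.
Substitute: c=F, b=F.
F XOR F evaluates to F.

F


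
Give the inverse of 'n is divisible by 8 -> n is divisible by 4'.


The inverse of (P → Q) is (¬P → ¬Q). It is equivalent to the converse, not to the original.
Here P = 'n is divisible by 8' and Q = 'n is divisible by 4'.

If not (n is divisible by 8), then not (n is divisible by 4).


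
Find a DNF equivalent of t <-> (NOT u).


Step 1: t ↔ (¬u) is true exactly when both agree: (t ∧ (¬u)) ∨ (¬t ∧ ¬(¬u)).
Step 2: Eliminate any double negations (¬¬X = X).

(t AND (NOT u)) OR ((NOT t) AND u)


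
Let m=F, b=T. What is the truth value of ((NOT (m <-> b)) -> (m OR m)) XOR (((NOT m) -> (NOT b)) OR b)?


Substitute m=F, b=T:
m <-> b = F <-> T = F
NOT (m <-> b) = T
m OR m = F OR F = F
(NOT (m <-> b)) -> (m OR m) = T -> F = F
NOT m = T
NOT b = F
(NOT m) -> (NOT b) = T -> F = F
((NOT m) -> (NOT b)) OR b = F OR T = T
((NOT (m <-> b)) -> (m OR m)) XOR (((NOT m) -> (NOT b)) OR b) = F XOR T = T

T


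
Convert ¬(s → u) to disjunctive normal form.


Step 1: Rewrite implication then negate: ¬(¬s ∨ u) = s ∧ ¬u.

s ∧ (¬u)


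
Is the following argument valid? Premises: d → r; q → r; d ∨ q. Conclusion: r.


This matches the form of proof by cases: the conclusion follows in every model of the premises.

Valid.


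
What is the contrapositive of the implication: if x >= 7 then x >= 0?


The contrapositive of (P → Q) is (¬Q → ¬P); it is logically equivalent to the original.
Here P = 'x >= 7' and Q = 'x >= 0'.

If not (x >= 0), then not (x >= 7).


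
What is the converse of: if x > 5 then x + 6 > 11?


The converse of (P → Q) is (Q → P). It is not in general equivalent to the original.
Here P = 'x > 5' and Q = 'x + 6 > 11'.

If x + 6 > 11, then x > 5.


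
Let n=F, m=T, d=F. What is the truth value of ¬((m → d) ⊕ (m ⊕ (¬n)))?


Substitute n=F, m=T, d=F:
m → d = T → F = F
¬n = T
m ⊕ (¬n) = T ⊕ T = F
(m → d) ⊕ (m ⊕ (¬n)) = F ⊕ F = F
¬((m → d) ⊕ (m ⊕ (¬n))) = T

T


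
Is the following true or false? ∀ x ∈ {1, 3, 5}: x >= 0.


Evaluate the predicate on each element: 1:T, 3:T, 5:T.
Every element satisfies the predicate.

T


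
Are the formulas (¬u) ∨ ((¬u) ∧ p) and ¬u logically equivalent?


Compare truth tables:
p | u | φ | ψ
-------------
F | F | T | T
T | F | T | T
F | T | F | F
T | T | F | F
The columns φ and ψ agree on every row.

Yes, they are logically equivalent.


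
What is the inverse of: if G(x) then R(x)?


The inverse of (P → Q) is (¬P → ¬Q). It is equivalent to the converse, not to the original.
Here P = 'G(x)' and Q = 'R(x)'.

If not (G(x)), then not (R(x)).


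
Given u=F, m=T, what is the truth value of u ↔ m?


Biconditional is true when both operands have the same truth value.
Substitute: u=F, m=T.
F ↔ T evaluates to F.

F


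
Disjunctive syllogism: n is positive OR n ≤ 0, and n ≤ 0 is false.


Disjunctive syllogism: from (P ∨ Q) and ¬P, infer Q.
One disjunct, 'n ≤ 0', is ruled out; the other must hold.

n is positive


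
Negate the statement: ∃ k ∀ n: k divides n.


Negation flips each quantifier (∀↔∃) and negates the inner predicate.
¬(∃ k ∀ n: φ) = ∀ k ∃ n: ¬φ.

∀ k ∃ n: ¬(k divides n)


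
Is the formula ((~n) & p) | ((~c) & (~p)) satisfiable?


Search for a satisfying assignment over {c, n, p}.
Try c=False, n=False, p=False: the formula evaluates to True.
A satisfying assignment exists.

Satisfiable.


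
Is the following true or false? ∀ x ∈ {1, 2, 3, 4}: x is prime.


Evaluate the predicate on each element: 1:F, 2:T, 3:T, 4:F.
Counterexample x = 1 fails the predicate.

F


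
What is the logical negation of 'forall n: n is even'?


¬(forall x: φ) = exists x: ¬φ, and ¬(exists x: φ) = forall x: ¬φ.
Apply to the universal statement.

exists n: ~(n is even)


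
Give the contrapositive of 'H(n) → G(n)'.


The contrapositive of (P → Q) is (¬Q → ¬P); it is logically equivalent to the original.
Here P = 'H(n)' and Q = 'G(n)'.

If not (G(n)), then not (H(n)).


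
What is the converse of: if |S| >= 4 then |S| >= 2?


The converse of (P → Q) is (Q → P). It is not in general equivalent to the original.
Here P = '|S| >= 4' and Q = '|S| >= 2'.

If |S| >= 2, then |S| >= 4.


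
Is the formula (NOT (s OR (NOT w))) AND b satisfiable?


Search for a satisfying assignment over {b, s, w}.
Try b=T, s=F, w=T: the formula evaluates to T.
A satisfying assignment exists.

Satisfiable.


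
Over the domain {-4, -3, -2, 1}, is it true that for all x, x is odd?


Evaluate the predicate on each element: -4:F, -3:T, -2:F, 1:T.
Counterexample x = -4 fails the predicate.

F


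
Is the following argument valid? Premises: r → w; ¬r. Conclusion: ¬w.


This is denying the antecedent (fallacy). There exist truth assignments where the premises are all true but the conclusion is false.

Invalid.


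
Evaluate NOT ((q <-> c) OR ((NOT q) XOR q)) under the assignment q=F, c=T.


Substitute q=F, c=T:
q <-> c = F <-> T = F
NOT q = T
(NOT q) XOR q = T XOR F = T
(q <-> c) OR ((NOT q) XOR q) = F OR T = T
NOT ((q <-> c) OR ((NOT q) XOR q)) = F

F


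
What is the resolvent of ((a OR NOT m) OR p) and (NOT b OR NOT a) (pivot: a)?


The clauses contain complementary literals a and NOTa.
Resolution eliminates this pair and disjoins the remaining literals (merging duplicates).

((p OR NOT m) OR NOT b)


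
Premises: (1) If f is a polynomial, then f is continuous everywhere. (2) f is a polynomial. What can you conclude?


Modus ponens: from (P → Q) and P, infer Q.
P = 'f is a polynomial' is asserted, and P → Q holds, so Q follows.

f is continuous everywhere.


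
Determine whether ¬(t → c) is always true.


Build the truth table over {c, t}:
c | t | φ
---------
F | F | F
T | F | F
F | T | T
T | T | F
Counterexample at row 1: with c=F, t=F, the formula is F.

No, it is not a tautology.


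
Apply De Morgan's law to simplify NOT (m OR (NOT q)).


De Morgan: the negation of a disjunction is the conjunction of the negations.
Distribute NOT across OR, flipping it to AND, and negate each literal.

(NOT m) AND q


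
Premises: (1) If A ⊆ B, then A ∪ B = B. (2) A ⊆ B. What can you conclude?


Modus ponens: from (P → Q) and P, infer Q.
P = 'A ⊆ B' is asserted, and P → Q holds, so Q follows.

A ∪ B = B.


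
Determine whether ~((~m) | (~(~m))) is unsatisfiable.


Truth table over {m}:
m | φ
-----
False | False
True | False
Every row is false.

Yes, it is a contradiction.


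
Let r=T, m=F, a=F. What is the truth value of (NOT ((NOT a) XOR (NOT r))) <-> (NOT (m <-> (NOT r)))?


Substitute r=T, m=F, a=F:
NOT a = T
NOT r = F
(NOT a) XOR (NOT r) = T XOR F = T
NOT ((NOT a) XOR (NOT r)) = F
NOT r = F
m <-> (NOT r) = F <-> F = T
NOT (m <-> (NOT r)) = F
(NOT ((NOT a) XOR (NOT r))) <-> (NOT (m <-> (NOT r))) = F <-> F = T

T


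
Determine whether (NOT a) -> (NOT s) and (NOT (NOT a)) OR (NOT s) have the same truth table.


Compare truth tables:
a | s | φ | ψ
-------------
F | F | T | T
T | F | T | T
F | T | F | F
T | T | T | T
The columns φ and ψ agree on every row.

Yes, they are logically equivalent.


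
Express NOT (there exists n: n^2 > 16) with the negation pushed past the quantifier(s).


¬(for all x: φ) = there exists x: ¬φ, and ¬(there exists x: φ) = for all x: ¬φ.
Apply to the existential statement.

for all n: NOT(n^2 > 16)


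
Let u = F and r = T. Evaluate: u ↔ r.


Biconditional is true when both operands have the same truth value.
Substitute: u=F, r=T.
F ↔ T evaluates to F.

F


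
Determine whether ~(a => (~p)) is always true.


Build the truth table over {a, p}:
a | p | φ
---------
False | False | False
True | False | False
False | True | False
True | True | True
Counterexample at row 1: with a=False, p=False, the formula is False.

No, it is not a tautology.


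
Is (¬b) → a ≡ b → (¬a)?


Compare truth tables:
a | b | φ | ψ
-------------
F | F | F | T
T | F | T | T
F | T | T | T
T | T | T | F
They differ at row 1 (a=F, b=F): φ=F but ψ=T.

No, they are not logically equivalent.


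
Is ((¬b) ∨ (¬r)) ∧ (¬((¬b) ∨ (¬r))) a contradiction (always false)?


Truth table over {b, r}:
b | r | φ
---------
F | F | F
T | F | F
F | T | F
T | T | F
Every row is false.

Yes, it is a contradiction.


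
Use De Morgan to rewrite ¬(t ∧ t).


De Morgan: the negation of a conjunction is the disjunction of the negations.
Distribute ¬ across ∧, flipping it to ∨, and negate each literal.

(¬t) ∨ (¬t)


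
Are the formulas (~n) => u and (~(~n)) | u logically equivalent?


Compare truth tables:
n | u | φ | ψ
-------------
False | False | False | False
True | False | True | True
False | True | True | True
True | True | True | True
The columns φ and ψ agree on every row.

Yes, they are logically equivalent.


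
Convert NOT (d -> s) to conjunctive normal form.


Step 1: Rewrite d → s as ¬d ∨ s.
Step 2: Negate: ¬(¬d ∨ s) = d ∧ ¬s (De Morgan + double negation).

d AND (NOT s)


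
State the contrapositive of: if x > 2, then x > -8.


The contrapositive of (P → Q) is (¬Q → ¬P); it is logically equivalent to the original.
Here P = 'x > 2' and Q = 'x > -8'.

If not (x > -8), then not (x > 2).


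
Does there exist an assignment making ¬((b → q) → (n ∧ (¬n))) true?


Search for a satisfying assignment over {b, n, q}.
Try b=F, n=F, q=F: the formula evaluates to T.
A satisfying assignment exists.

Satisfiable.


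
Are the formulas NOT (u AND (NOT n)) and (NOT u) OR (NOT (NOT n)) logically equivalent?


Compare truth tables:
n | u | φ | ψ
-------------
F | F | T | T
T | F | T | T
F | T | F | F
T | T | T | T
The columns φ and ψ agree on every row.

Yes, they are logically equivalent.


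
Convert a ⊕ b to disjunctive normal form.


Step 1: a ⊕ b is true exactly when they disagree: (a ∧ ¬b) ∨ (¬a ∧ b).

(a ∧ (¬b)) ∨ ((¬a) ∧ b)


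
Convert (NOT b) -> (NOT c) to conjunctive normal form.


Step 1: Rewrite (¬b) → (¬c) as ¬(¬b) ∨ (¬c).
Step 2: Eliminate any double negations (¬¬X = X).

b OR (NOT c)


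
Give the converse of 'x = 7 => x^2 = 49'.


The converse of (P → Q) is (Q → P). It is not in general equivalent to the original.
Here P = 'x = 7' and Q = 'x^2 = 49'.

If x^2 = 49, then x = 7.


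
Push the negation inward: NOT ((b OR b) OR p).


De Morgan: the negation of a disjunction is the conjunction of the negations.
Distribute NOT across OR, flipping it to AND, and negate each literal.

((NOT b) AND (NOT b)) AND (NOT p)


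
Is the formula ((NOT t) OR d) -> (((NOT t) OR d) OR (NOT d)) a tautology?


Build the truth table over {d, t}:
d | t | φ
---------
F | F | T
T | F | T
F | T | T
T | T | T
Every row evaluates to true.

Yes, it is a tautology.


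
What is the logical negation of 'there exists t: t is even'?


¬(for all x: φ) = there exists x: ¬φ, and ¬(there exists x: φ) = for all x: ¬φ.
Apply to the existential statement.

for all t: NOT(t is even)


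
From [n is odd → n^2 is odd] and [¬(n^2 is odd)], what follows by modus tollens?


Modus tollens: from (P → Q) and ¬Q, infer ¬P.
Q = 'n^2 is odd' is denied; since P → Q, P must also fail.

Not (n is odd).


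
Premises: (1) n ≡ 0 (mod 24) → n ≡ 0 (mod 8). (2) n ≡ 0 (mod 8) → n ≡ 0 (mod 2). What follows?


Hypothetical syllogism: from (P → Q) and (Q → R), infer (P → R).
Chain the two implications through the shared middle term 'n ≡ 0 (mod 8)'.

n ≡ 0 (mod 24) → n ≡ 0 (mod 2)


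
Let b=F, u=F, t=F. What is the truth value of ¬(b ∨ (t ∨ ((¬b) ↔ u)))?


Substitute b=F, u=F, t=F:
¬b = T
(¬b) ↔ u = T ↔ F = F
t ∨ ((¬b) ↔ u) = F ∨ F = F
b ∨ (t ∨ ((¬b) ↔ u)) = F ∨ F = F
¬(b ∨ (t ∨ ((¬b) ↔ u))) = T

T


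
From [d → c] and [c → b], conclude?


Hypothetical syllogism: from (P → Q) and (Q → R), infer (P → R).
Chain the two implications through the shared middle term 'c'.

d → b


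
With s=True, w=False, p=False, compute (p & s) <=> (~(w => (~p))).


Substitute s=True, w=False, p=False:
p & s = False & True = False
~p = True
w => (~p) = False => True = True
~(w => (~p)) = False
(p & s) <=> (~(w => (~p))) = False <=> False = True

True


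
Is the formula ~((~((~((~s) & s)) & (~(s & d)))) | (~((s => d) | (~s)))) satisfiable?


Search for a satisfying assignment over {d, s}.
Try d=False, s=False: the formula evaluates to True.
A satisfying assignment exists.

Satisfiable.


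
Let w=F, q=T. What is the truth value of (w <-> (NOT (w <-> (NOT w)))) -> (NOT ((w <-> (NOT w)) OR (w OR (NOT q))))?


Substitute w=F, q=T:
… (earlier sub-steps elided)
w <-> (NOT w) = F <-> T = F
NOT (w <-> (NOT w)) = T
w <-> (NOT (w <-> (NOT w))) = F <-> T = F
NOT w = T
w <-> (NOT w) = F <-> T = F
NOT q = F
w OR (NOT q) = F OR F = F
(w <-> (NOT w)) OR (w OR (NOT q)) = F OR F = F
NOT ((w <-> (NOT w)) OR (w OR (NOT q))) = T
(w <-> (NOT (w <-> (NOT w)))) -> (NOT ((w <-> (NOT w)) OR (w OR (NOT q)))) = F -> T = T

T


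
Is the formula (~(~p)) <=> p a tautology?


Build the truth table over {p}:
p | φ
-----
False | True
True | True
Every row evaluates to true.

Yes, it is a tautology.


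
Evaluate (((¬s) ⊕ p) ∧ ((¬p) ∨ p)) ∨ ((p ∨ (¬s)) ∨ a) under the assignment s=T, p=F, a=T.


Substitute s=T, p=F, a=T:
¬s = F
(¬s) ⊕ p = F ⊕ F = F
¬p = T
(¬p) ∨ p = T ∨ F = T
((¬s) ⊕ p) ∧ ((¬p) ∨ p) = F ∧ T = F
¬s = F
p ∨ (¬s) = F ∨ F = F
(p ∨ (¬s)) ∨ a = F ∨ T = T
(((¬s) ⊕ p) ∧ ((¬p) ∨ p)) ∨ ((p ∨ (¬s)) ∨ a) = F ∨ T = T

T


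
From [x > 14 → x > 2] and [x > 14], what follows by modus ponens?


Modus ponens: from (P → Q) and P, infer Q.
P = 'x > 14' is asserted, and P → Q holds, so Q follows.

x > 2.


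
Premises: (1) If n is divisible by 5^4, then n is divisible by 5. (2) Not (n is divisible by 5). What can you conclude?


Modus tollens: from (P → Q) and ¬Q, infer ¬P.
Q = 'n is divisible by 5' is denied; since P → Q, P must also fail.

Not (n is divisible by 5^4).


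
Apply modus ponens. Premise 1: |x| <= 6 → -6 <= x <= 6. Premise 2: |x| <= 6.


Modus ponens: from (P → Q) and P, infer Q.
P = '|x| <= 6' is asserted, and P → Q holds, so Q follows.

-6 <= x <= 6.


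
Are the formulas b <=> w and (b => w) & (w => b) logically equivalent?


Compare truth tables:
b | w | φ | ψ
-------------
False | False | True | True
True | False | False | False
False | True | False | False
True | True | True | True
The columns φ and ψ agree on every row.

Yes, they are logically equivalent.


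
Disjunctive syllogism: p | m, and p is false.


Disjunctive syllogism: from (P ∨ Q) and ¬P, infer Q.
One disjunct, 'p', is ruled out; the other must hold.

m
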